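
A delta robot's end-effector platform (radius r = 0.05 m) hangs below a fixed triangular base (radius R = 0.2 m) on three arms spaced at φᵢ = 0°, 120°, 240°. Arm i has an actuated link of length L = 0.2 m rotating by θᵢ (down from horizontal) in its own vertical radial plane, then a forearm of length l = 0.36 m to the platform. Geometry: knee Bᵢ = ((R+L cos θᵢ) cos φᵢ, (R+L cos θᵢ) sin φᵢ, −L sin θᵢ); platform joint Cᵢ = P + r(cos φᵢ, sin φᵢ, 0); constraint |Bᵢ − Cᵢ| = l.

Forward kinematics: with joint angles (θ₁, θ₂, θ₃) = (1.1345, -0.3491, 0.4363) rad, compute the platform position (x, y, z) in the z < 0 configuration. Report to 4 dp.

(-0.1213, 0.0527, -0.1956)

φ1=0.0°: virtual centre (0.2345, 0.0000, -0.1813), radius l
O2 = (0.3379·cos120.0°, 0.3379·sin120.0°, 0.0684) = (-0.1690, 0.2927, 0.0684)
arm 3 at φ=240.0°: ρ3 = 0.3313;  O3 = (-0.1656, -0.2869, -0.0845)
|O₂|²−|O₁|² = 0.0310;  |O₃|²−|O₁|² = 0.0290
[-0.8070 0.5853 0.4994]·P = 0.0310;  [-0.8003 -0.5738 0.1935]·P = 0.0290
det = 0.9314;  x = -0.0374+0.4292z,  y = 0.0015+-0.2614z
quadratic in z: (1.2525)z²+(0.1284)z+(-0.0228)=0, √Δ=0.3617 → z ∈ {-0.1956, 0.0932}; z = -0.1956 (taking z<0)
x = -0.1213, y = 0.0527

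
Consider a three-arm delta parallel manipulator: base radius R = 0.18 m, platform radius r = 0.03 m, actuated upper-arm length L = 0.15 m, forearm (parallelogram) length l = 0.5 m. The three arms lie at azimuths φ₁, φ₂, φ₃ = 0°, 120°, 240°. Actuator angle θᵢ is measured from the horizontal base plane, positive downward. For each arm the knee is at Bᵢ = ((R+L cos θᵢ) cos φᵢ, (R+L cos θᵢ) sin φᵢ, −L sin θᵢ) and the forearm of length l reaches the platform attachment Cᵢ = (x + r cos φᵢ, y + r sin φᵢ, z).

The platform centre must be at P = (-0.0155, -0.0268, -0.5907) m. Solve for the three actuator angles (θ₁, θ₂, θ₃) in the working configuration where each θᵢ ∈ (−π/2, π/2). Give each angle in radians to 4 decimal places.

arm 1 (φ=0.0°): x'=-0.0155, y'=-0.0268
  A=0.1655, B=-0.5907, C=(l²−L²−A²−y'²−z²)/(2L)=-0.4984
  √(A²+B²)=0.6134;  θ1 = -1.2976+2.5193 ≈ 1.2217
arm 2 (φ=120.0°): x'=-0.0155, y'=0.0268
  A cos θ + B sin θ = C:  0.1655·cos θ + -0.5907·sin θ = -0.4984
  γ=atan2(-0.5907,0.1655)=-1.2977;  ψ=arccos(-0.8125)=2.5192;  θ2=γ+ψ≈1.2215
rotate P by −φ3: (0.0310, 0.0000, -0.5907)
  A cos θ + B sin θ = C:  0.1190·cos θ + -0.5907·sin θ = -0.4520
  θ3 = atan2(B,A) + arccos(C/0.6026) = 1.0471

θ₁ = 1.2217, θ₂ = 1.2215, θ₃ = 1.0471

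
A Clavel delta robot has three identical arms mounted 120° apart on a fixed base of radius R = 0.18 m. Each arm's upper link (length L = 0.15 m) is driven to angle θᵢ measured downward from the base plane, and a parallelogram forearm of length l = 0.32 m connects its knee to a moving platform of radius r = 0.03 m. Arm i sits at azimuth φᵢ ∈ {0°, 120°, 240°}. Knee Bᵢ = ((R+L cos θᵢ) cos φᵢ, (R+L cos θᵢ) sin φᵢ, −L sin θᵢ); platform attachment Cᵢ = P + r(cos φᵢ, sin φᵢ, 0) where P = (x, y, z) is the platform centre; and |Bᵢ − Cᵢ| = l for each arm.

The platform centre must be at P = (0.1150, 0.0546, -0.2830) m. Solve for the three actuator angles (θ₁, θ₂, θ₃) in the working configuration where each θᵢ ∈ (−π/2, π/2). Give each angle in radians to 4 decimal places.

θ₁ = 0.1744, θ₂ = 0.9597, θ₃ = 1.3962

φ1=0.0° → target in arm frame (0.1150, 0.0546)
  A cos θ + B sin θ = C:  0.0350·cos θ + -0.2830·sin θ = -0.0147
  θ1 = atan2(B,A) + arccos(C/0.2852) = 0.1744
rotate P by −φ2: (-0.0102, -0.1269, -0.2830)
  A cos θ + B sin θ = C:  0.1602·cos θ + -0.2830·sin θ = -0.1399
  θ2 = atan2(B,A) + arccos(C/0.3252) = 0.9597
φ3=240.0° → target in arm frame (-0.1048, 0.0723)
  e−x'=0.2548;  (l²−L²−(e−x')²−y'²−z²)/2L = -0.2344
  √(A²+B²)=0.3808;  θ3 = -0.8378+2.2340 ≈ 1.3962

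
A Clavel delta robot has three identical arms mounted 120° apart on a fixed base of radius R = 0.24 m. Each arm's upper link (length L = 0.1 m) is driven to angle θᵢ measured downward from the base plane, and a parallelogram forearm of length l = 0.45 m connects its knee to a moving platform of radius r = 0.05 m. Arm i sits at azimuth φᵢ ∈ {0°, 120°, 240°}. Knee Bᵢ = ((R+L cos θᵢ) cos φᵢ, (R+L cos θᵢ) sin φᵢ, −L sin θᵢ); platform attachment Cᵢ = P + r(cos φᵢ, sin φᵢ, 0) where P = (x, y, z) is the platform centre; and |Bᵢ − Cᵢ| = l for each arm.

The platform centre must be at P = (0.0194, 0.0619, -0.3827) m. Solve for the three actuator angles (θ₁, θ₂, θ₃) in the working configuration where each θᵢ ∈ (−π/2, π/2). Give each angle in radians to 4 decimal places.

arm 1 (φ=0.0°): x'=0.0194, y'=0.0619
  A cos θ + B sin θ = C:  0.1706·cos θ + -0.3827·sin θ = 0.0655
  θ1 = atan2(B,A) + arccos(C/0.4190) = 0.2623
rotate P by −φ2: (0.0439, -0.0478, -0.3827)
  e−x'=0.1461;  (l²−L²−(e−x')²−y'²−z²)/2L = 0.1121
  γ=atan2(-0.3827,0.1461)=-1.2061;  ψ=arccos(0.2736)=1.2936;  θ2=γ+ψ≈0.0875
φ3=240.0° → target in arm frame (-0.0633, -0.0141)
  A cos θ + B sin θ = C:  0.2533·cos θ + -0.3827·sin θ = -0.0916
  θ3 = atan2(B,A) + arccos(C/0.4589) = 0.7857

θ₁ = 0.2623, θ₂ = 0.0875, θ₃ = 0.7857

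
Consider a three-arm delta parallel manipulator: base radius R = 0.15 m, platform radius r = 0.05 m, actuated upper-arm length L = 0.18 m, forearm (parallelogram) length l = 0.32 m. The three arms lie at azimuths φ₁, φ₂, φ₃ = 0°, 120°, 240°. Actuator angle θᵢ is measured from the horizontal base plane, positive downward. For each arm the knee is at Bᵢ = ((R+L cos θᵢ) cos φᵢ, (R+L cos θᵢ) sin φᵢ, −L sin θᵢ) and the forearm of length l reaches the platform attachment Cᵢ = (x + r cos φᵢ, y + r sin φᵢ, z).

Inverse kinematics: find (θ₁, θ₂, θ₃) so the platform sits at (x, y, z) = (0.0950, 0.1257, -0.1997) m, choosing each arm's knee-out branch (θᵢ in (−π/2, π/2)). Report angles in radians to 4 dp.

φ1=0.0° → target in arm frame (0.0950, 0.1257)
  A=0.0050, B=-0.1997, C=(l²−L²−A²−y'²−z²)/(2L)=0.0397
  √(A²+B²)=0.1998;  θ1 = -1.5458+1.3707 ≈ -0.1751
arm 2 (φ=120.0°): x'=0.0614, y'=-0.1451
  e−x'=0.0386;  (l²−L²−(e−x')²−y'²−z²)/2L = 0.0210
  √(A²+B²)=0.2034;  θ2 = -1.3797+1.4673 ≈ 0.0876
φ3=240.0° → target in arm frame (-0.1564, 0.0194)
  e−x'=0.2564;  (l²−L²−(e−x')²−y'²−z²)/2L = -0.0999
  √(A²+B²)=0.3250;  θ3 = -0.6618+1.8834 ≈ 1.2216

θ₁ = -0.1751, θ₂ = 0.0876, θ₃ = 1.2216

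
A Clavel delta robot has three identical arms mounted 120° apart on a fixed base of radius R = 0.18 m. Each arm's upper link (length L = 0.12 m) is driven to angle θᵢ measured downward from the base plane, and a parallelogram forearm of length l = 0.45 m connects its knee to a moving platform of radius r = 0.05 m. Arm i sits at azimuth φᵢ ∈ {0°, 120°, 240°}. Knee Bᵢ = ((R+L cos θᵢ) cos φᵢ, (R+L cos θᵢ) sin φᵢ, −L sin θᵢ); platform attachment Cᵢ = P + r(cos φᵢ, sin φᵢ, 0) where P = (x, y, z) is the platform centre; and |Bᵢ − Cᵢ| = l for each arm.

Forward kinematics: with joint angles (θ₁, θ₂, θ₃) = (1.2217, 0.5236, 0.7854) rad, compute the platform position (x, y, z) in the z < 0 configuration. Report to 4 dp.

(-0.0914, 0.0346, -0.4767)

arm 1 at φ=0.0°: ρ1 = 0.1710;  O1 = (0.1710, 0.0000, -0.1128)
O2 = (0.2339·cos120.0°, 0.2339·sin120.0°, -0.0600) = (-0.1170, 0.2026, -0.0600)
O3 = (0.2149·cos240.0°, 0.2149·sin240.0°, -0.0849) = (-0.1074, -0.1861, -0.0849)
eliminate P² terms by subtracting sphere 1 from 2 and 3
linear system: -0.5760x+0.4052y = 0.0163−0.1055z; -0.5569x+-0.3721y = 0.0114−0.0558z
det = 0.4400;  x = -0.0243+0.1406z,  y = 0.0058+-0.0605z
quadratic in z: (1.0234)z²+(0.1699)z+(-0.1516)=0, √Δ=0.8059 → z ∈ {-0.4767, 0.3107}; z = -0.4767 (taking z<0)
x = -0.0914, y = 0.0346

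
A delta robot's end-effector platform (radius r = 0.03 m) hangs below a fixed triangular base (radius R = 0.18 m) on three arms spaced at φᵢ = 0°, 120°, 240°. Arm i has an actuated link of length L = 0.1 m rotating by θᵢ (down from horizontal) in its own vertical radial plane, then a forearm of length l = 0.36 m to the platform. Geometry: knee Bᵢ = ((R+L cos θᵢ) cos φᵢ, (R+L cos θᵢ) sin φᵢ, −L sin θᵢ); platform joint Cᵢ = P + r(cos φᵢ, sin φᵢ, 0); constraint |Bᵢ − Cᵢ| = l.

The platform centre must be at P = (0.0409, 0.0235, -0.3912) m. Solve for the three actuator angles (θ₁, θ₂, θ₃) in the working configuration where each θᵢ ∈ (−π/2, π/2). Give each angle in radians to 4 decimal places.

φ1=0.0° → target in arm frame (0.0409, 0.0235)
  e−x'=0.1091;  (l²−L²−(e−x')²−y'²−z²)/2L = -0.2295
  γ=atan2(-0.3912,0.1091)=-1.2988;  ψ=arccos(-0.5650)=2.1712;  θ1=γ+ψ≈0.8724
φ2=120.0° → target in arm frame (-0.0001, -0.0472)
  A=0.1501, B=-0.3912, C=(l²−L²−A²−y'²−z²)/(2L)=-0.2910
  θ2 = atan2(B,A) + arccos(C/0.4190) = 1.1340
arm 3 (φ=240.0°): x'=-0.0408, y'=0.0237
  A cos θ + B sin θ = C:  0.1908·cos θ + -0.3912·sin θ = -0.3520
  θ3 = atan2(B,A) + arccos(C/0.4353) = 1.3958

θ₁ = 0.8724, θ₂ = 1.1340, θ₃ = 1.3958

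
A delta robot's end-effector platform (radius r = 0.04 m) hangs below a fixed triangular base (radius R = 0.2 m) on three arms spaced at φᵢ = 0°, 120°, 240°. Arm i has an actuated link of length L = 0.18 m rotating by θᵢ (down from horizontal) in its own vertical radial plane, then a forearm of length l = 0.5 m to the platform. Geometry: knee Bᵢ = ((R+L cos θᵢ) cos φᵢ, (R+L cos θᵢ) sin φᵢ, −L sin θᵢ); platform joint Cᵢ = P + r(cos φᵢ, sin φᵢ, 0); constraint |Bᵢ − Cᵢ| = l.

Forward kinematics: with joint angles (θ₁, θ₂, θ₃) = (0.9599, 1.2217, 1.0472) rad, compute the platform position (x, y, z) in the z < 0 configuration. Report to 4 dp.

(0.0359, -0.0316, -0.5917)

φ1=0.0°: virtual centre (0.2632, 0.0000, -0.1474), radius l
arm 2 at φ=120.0°: (R−r)+L cos θ2 = 0.2216;  O2 = (-0.1108, 0.1919, -0.1691)
arm 3 at φ=240.0°: (R−r)+L cos θ3 = 0.2500;  O3 = (-0.1250, -0.2165, -0.1559)
eliminate P² terms by subtracting sphere 1 from 2 and 3
plane₁₂: -0.7481x+0.3838y+-0.0434z = -0.0133
det = 0.6219;  x = 0.0119+-0.0406z,  y = -0.0116+0.0339z
sphere 1 gives Az²+Bz+C=0 with A=1.0028, B=0.3145, C=-0.1650;  B²−4AC=0.7606;  roots -0.5917, 0.2780;  negative root z = -0.5917
x = 0.0359, y = -0.0316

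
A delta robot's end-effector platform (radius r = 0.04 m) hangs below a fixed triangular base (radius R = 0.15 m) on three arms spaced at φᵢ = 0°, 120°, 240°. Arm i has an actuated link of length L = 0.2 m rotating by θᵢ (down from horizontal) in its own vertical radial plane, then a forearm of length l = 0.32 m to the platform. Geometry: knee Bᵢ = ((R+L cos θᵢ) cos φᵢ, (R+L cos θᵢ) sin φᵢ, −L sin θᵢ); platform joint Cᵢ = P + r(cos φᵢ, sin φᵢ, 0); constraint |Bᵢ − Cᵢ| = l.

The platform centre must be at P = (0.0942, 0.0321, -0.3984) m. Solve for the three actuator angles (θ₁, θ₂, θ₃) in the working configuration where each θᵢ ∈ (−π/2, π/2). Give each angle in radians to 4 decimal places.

arm 1 (φ=0.0°): x'=0.0942, y'=0.0321
  A=0.0158, B=-0.3984, C=(l²−L²−A²−y'²−z²)/(2L)=-0.2440
  √(A²+B²)=0.3987;  θ1 = -1.5312+2.2294 ≈ 0.6982
arm 2 (φ=120.0°): x'=-0.0193, y'=-0.0976
  e−x'=0.1293;  (l²−L²−(e−x')²−y'²−z²)/2L = -0.3064
  θ2 = atan2(B,A) + arccos(C/0.4189) = 1.1345
φ3=240.0° → target in arm frame (-0.0749, 0.0655)
  A cos θ + B sin θ = C:  0.1849·cos θ + -0.3984·sin θ = -0.3370
  √(A²+B²)=0.4392;  θ3 = -1.1363+2.4454 ≈ 1.3091

θ₁ = 0.6982, θ₂ = 1.1345, θ₃ = 1.3091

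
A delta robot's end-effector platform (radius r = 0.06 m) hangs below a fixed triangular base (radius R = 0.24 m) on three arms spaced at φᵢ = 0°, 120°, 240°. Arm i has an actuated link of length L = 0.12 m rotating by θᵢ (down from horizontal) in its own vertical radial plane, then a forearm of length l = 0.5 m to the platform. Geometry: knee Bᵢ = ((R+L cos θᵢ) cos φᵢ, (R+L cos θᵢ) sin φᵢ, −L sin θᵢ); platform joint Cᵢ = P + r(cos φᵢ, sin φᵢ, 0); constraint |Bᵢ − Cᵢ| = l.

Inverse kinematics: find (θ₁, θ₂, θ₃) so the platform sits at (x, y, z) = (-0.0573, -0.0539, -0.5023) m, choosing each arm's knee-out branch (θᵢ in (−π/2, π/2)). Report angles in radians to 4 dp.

rotate P by −φ1: (-0.0573, -0.0539, -0.5023)
  A=0.2373, B=-0.5023, C=(l²−L²−A²−y'²−z²)/(2L)=-0.3163
  θ1 = atan2(B,A) + arccos(C/0.5555) = 1.0472
rotate P by −φ2: (-0.0180, 0.0766, -0.5023)
  A cos θ + B sin θ = C:  0.1980·cos θ + -0.5023·sin θ = -0.2574
  √(A²+B²)=0.5399;  θ2 = -1.1953+2.0678 ≈ 0.8725
rotate P by −φ3: (0.0753, -0.0227, -0.5023)
  A=0.1047, B=-0.5023, C=(l²−L²−A²−y'²−z²)/(2L)=-0.1174
  γ=atan2(-0.5023,0.1047)=-1.3654;  ψ=arccos(-0.2288)=1.8016;  θ3=γ+ψ≈0.4363

θ₁ = 1.0472, θ₂ = 0.8725, θ₃ = 0.4363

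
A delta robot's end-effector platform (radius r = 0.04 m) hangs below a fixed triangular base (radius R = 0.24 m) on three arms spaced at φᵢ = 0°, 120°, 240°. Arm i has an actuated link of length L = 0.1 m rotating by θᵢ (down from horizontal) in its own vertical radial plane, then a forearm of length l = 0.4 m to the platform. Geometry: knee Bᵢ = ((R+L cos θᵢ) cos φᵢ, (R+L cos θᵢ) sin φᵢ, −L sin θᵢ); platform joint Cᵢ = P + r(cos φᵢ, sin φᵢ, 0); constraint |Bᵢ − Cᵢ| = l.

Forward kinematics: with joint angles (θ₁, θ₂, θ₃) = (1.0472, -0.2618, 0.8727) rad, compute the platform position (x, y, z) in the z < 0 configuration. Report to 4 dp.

(-0.0633, 0.0792, -0.3223)

O1 = (0.2500·cos0.0°, 0.2500·sin0.0°, -0.0866) = (0.2500, 0.0000, -0.0866)
φ2=120.0°: virtual centre (-0.1483, 0.2569, 0.0259), radius l
φ3=240.0°: virtual centre (-0.1321, -0.2289, -0.0766), radius l
eliminate P² terms by subtracting sphere 1 from 2 and 3
[-0.7966 0.5137 0.2250]·P = 0.0186;  [-0.7643 -0.4577 0.0200]·P = 0.0057
Cramer: x(z) = -0.0151+0.1496z;  y(z) = 0.0128-0.2060z
quadratic in z: (1.0648)z²+(0.0886)z+(-0.0820)=0, √Δ=0.5977 → z ∈ {-0.3223, 0.2391}; z = -0.3223 (taking z<0)
x = -0.0633, y = 0.0792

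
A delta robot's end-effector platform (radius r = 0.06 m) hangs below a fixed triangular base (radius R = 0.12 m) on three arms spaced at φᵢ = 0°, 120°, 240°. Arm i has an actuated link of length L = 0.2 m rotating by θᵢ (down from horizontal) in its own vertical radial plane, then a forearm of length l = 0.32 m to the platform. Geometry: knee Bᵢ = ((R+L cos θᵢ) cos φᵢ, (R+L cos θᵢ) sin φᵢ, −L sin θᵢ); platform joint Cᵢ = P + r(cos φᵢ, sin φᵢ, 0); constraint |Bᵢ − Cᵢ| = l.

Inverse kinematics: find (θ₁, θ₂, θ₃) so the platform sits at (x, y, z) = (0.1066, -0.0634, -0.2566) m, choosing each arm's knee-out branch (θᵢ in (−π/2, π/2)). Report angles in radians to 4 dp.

θ₁ = -0.0872, θ₂ = 0.8729, θ₃ = 0.4366

rotate P by −φ1: (0.1066, -0.0634, -0.2566)
  A cos θ + B sin θ = C:  -0.0466·cos θ + -0.2566·sin θ = -0.0241
  θ1 = atan2(B,A) + arccos(C/0.2608) = -0.0872
rotate P by −φ2: (-0.1082, -0.0606, -0.2566)
  e−x'=0.1682;  (l²−L²−(e−x')²−y'²−z²)/2L = -0.0885
  θ2 = atan2(B,A) + arccos(C/0.3068) = 0.8729
φ3=240.0° → target in arm frame (0.0016, 0.1240)
  e−x'=0.0584;  (l²−L²−(e−x')²−y'²−z²)/2L = -0.0556
  γ=atan2(-0.2566,0.0584)=-1.3470;  ψ=arccos(-0.2112)=1.7836;  θ3=γ+ψ≈0.4366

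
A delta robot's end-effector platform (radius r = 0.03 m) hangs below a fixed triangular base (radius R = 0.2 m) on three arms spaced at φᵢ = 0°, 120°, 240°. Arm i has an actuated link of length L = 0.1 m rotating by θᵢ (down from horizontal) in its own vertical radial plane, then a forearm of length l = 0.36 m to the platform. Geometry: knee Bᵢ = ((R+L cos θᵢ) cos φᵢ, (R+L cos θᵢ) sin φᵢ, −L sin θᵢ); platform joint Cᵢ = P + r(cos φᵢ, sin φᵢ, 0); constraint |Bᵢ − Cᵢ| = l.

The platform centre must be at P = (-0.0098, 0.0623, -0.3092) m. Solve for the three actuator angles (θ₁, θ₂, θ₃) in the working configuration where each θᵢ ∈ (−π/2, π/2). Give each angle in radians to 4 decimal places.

θ₁ = 0.6983, θ₂ = 0.1749, θ₃ = 0.9604

φ1=0.0° → target in arm frame (-0.0098, 0.0623)
  A=0.1798, B=-0.3092, C=(l²−L²−A²−y'²−z²)/(2L)=-0.0611
  γ=atan2(-0.3092,0.1798)=-1.0441;  ψ=arccos(-0.1707)=1.7424;  θ1=γ+ψ≈0.6983
rotate P by −φ2: (0.0589, -0.0227, -0.3092)
  A=0.1111, B=-0.3092, C=(l²−L²−A²−y'²−z²)/(2L)=0.0556
  θ2 = atan2(B,A) + arccos(C/0.3286) = 0.1749
arm 3 (φ=240.0°): x'=-0.0491, y'=-0.0396
  A=0.2191, B=-0.3092, C=(l²−L²−A²−y'²−z²)/(2L)=-0.1278
  γ=atan2(-0.3092,0.2191)=-0.9544;  ψ=arccos(-0.3373)=1.9148;  θ3=γ+ψ≈0.9604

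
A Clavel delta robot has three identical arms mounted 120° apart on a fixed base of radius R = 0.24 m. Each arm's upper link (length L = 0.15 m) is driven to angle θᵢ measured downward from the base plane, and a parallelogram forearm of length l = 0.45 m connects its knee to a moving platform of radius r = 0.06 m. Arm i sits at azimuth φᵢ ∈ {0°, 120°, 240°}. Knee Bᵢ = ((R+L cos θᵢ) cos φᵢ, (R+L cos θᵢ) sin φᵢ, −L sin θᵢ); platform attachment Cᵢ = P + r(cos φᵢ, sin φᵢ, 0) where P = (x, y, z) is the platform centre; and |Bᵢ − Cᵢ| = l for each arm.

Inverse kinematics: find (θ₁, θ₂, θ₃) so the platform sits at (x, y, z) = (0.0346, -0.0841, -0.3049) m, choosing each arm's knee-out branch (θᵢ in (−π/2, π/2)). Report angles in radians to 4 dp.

φ1=0.0° → target in arm frame (0.0346, -0.0841)
  A cos θ + B sin θ = C:  0.1454·cos θ + -0.3049·sin θ = 0.1961
  γ=atan2(-0.3049,0.1454)=-1.1258;  ψ=arccos(0.5805)=0.9515;  θ1=γ+ψ≈-0.1743
rotate P by −φ2: (-0.0901, 0.0121, -0.3049)
  A cos θ + B sin θ = C:  0.2701·cos θ + -0.3049·sin θ = 0.0464
  √(A²+B²)=0.4074;  θ2 = -0.8458+1.4567 ≈ 0.6109
arm 3 (φ=240.0°): x'=0.0555, y'=0.0720
  e−x'=0.1245;  (l²−L²−(e−x')²−y'²−z²)/2L = 0.2212
  θ3 = atan2(B,A) + arccos(C/0.3293) = -0.3489

θ₁ = -0.1743, θ₂ = 0.6109, θ₃ = -0.3489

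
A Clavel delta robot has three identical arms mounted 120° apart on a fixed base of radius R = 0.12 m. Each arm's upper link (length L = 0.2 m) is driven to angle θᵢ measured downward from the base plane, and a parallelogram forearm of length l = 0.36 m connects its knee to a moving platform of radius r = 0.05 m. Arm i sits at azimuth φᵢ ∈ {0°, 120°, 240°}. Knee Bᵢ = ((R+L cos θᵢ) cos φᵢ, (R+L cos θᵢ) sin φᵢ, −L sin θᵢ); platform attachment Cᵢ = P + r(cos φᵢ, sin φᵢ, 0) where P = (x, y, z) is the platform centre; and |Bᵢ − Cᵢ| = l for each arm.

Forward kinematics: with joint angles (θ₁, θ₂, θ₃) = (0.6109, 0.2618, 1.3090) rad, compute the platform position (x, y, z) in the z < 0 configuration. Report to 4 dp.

arm 1 at φ=0.0°: e+L cos θ1 = 0.2338;  S1 = (0.2338, 0.0000, -0.1147)
arm 2 at φ=120.0°: e+L cos θ2 = 0.2632;  S2 = (-0.1316, 0.2279, -0.0518)
φ3=240.0°: virtual centre (-0.0609, -0.1055, -0.1932), radius l
eliminate P² terms by subtracting sphere 1 from 2 and 3
plane₁₂: -0.7308x+0.4559y+0.1259z = 0.0041
det = 0.4228;  x = 0.0149+-0.1064z,  y = 0.0328+-0.4468z
into |P−S₁|² = l²: 1.2109z² + 0.2467z + -0.0674 = 0;  Δ = 0.3874;  z = -0.3589 or 0.1551 → z<0 root = -0.3589
x = 0.0530, y = 0.1932

(0.0530, 0.1932, -0.3589)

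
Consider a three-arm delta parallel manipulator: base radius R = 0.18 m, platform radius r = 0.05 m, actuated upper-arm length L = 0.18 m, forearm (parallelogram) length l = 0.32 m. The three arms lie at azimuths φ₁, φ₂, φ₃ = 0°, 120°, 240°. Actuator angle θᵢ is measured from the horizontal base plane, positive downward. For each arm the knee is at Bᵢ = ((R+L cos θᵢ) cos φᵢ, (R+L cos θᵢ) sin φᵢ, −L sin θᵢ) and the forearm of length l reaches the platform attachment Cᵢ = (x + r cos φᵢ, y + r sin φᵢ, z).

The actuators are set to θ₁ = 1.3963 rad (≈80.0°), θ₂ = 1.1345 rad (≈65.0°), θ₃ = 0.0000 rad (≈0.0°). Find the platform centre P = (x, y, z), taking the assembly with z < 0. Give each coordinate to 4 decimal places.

φ1=0.0°: virtual centre (0.1613, 0.0000, -0.1773), radius l
O2 = (0.2061·cos120.0°, 0.2061·sin120.0°, -0.1631) = (-0.1030, 0.1785, -0.1631)
arm 3 at φ=240.0°: e+L cos θ3 = 0.3100;  O3 = (-0.1550, -0.2685, 0.0000)
eliminate P² terms by subtracting sphere 1 from 2 and 3
[-0.5286 0.3569 0.0283]·P = 0.0117;  [-0.6325 -0.5369 0.3545]·P = 0.0387
Cramer: x(z) = -0.0394+0.2781z;  y(z) = -0.0257+0.3327z
sphere 1 gives Az²+Bz+C=0 with A=1.1880, B=0.2259, C=-0.0301;  B²−4AC=0.1939;  roots -0.2804, 0.0903;  negative root z = -0.2804
x = -0.1173, y = -0.1189

(-0.1173, -0.1189, -0.2804)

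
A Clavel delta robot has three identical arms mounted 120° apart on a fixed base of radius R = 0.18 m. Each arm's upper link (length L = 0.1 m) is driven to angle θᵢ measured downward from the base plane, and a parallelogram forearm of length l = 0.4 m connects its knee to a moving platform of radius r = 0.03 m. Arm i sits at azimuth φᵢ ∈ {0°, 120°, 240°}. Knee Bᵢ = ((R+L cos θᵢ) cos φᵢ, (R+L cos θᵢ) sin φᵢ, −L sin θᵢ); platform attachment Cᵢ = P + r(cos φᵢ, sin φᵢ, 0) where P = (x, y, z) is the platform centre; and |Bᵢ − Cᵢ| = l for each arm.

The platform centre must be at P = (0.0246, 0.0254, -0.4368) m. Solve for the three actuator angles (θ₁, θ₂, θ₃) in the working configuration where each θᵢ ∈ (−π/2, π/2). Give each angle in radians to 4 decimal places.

θ₁ = 0.9598, θ₂ = 1.0473, θ₃ = 1.3088

rotate P by −φ1: (0.0246, 0.0254, -0.4368)
  A cos θ + B sin θ = C:  0.1254·cos θ + -0.4368·sin θ = -0.2858
  √(A²+B²)=0.4544;  θ1 = -1.2912+2.2510 ≈ 0.9598
arm 2 (φ=120.0°): x'=0.0097, y'=-0.0340
  A cos θ + B sin θ = C:  0.1403·cos θ + -0.4368·sin θ = -0.3082
  θ2 = atan2(B,A) + arccos(C/0.4588) = 1.0473
arm 3 (φ=240.0°): x'=-0.0343, y'=0.0086
  A cos θ + B sin θ = C:  0.1843·cos θ + -0.4368·sin θ = -0.3742
  θ3 = atan2(B,A) + arccos(C/0.4741) = 1.3088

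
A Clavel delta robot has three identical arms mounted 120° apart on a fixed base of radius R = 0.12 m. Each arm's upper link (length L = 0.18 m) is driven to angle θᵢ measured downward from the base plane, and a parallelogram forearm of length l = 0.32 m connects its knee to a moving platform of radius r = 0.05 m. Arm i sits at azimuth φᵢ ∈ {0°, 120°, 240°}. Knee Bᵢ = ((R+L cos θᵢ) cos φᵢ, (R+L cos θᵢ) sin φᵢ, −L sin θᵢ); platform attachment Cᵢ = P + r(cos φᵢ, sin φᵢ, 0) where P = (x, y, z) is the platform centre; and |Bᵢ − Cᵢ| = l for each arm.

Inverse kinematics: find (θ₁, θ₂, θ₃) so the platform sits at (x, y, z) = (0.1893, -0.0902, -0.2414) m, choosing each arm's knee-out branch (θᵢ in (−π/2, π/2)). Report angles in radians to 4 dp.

θ₁ = -0.3490, θ₂ = 1.3091, θ₃ = 0.7858

arm 1 (φ=0.0°): x'=0.1893, y'=-0.0902
  e−x'=-0.1193;  (l²−L²−(e−x')²−y'²−z²)/2L = -0.0296
  θ1 = atan2(B,A) + arccos(C/0.2693) = -0.3490
φ2=120.0° → target in arm frame (-0.1728, -0.1188)
  A=0.2428, B=-0.2414, C=(l²−L²−A²−y'²−z²)/(2L)=-0.1704
  γ=atan2(-0.2414,0.2428)=-0.7826;  ψ=arccos(-0.4976)=2.0917;  θ2=γ+ψ≈1.3091
rotate P by −φ3: (-0.0165, 0.2090, -0.2414)
  e−x'=0.0865;  (l²−L²−(e−x')²−y'²−z²)/2L = -0.1096
  √(A²+B²)=0.2564;  θ3 = -1.2266+2.0124 ≈ 0.7858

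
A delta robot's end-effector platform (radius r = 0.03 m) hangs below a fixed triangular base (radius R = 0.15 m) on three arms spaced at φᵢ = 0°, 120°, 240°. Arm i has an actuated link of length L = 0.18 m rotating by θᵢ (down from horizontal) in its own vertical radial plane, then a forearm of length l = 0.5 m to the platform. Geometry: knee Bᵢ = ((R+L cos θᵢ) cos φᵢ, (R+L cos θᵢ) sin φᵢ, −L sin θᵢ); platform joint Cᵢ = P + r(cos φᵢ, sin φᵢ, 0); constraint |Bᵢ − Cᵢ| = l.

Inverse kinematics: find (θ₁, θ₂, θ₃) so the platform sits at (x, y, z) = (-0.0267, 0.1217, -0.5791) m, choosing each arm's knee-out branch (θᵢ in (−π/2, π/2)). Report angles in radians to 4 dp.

θ₁ = 1.0469, θ₂ = 0.6107, θ₃ = 1.2216

φ1=0.0° → target in arm frame (-0.0267, 0.1217)
  A cos θ + B sin θ = C:  0.1467·cos θ + -0.5791·sin θ = -0.4280
  γ=atan2(-0.5791,0.1467)=-1.3227;  ψ=arccos(-0.7165)=2.3695;  θ1=γ+ψ≈1.0469
rotate P by −φ2: (0.1187, -0.0377, -0.5791)
  A=0.0013, B=-0.5791, C=(l²−L²−A²−y'²−z²)/(2L)=-0.3311
  γ=atan2(-0.5791,0.0013)=-1.5686;  ψ=arccos(-0.5717)=2.1793;  θ2=γ+ψ≈0.6107
arm 3 (φ=240.0°): x'=-0.0920, y'=-0.0840
  A cos θ + B sin θ = C:  0.2120·cos θ + -0.5791·sin θ = -0.4716
  γ=atan2(-0.5791,0.2120)=-1.2198;  ψ=arccos(-0.7647)=2.4414;  θ3=γ+ψ≈1.2216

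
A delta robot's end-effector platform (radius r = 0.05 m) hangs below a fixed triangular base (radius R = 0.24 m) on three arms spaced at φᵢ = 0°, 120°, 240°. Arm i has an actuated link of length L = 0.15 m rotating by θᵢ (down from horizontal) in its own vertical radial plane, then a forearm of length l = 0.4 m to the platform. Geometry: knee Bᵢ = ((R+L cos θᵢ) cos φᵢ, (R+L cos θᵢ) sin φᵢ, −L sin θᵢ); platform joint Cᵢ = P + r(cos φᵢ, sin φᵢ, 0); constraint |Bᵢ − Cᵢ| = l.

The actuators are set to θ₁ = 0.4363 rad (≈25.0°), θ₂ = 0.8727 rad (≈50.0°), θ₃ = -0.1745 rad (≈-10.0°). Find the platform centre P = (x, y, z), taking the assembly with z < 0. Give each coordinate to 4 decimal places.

(-0.0012, -0.0898, -0.2753)

φ1=0.0°: virtual centre (0.3259, 0.0000, -0.0634), radius l
φ2=120.0°: virtual centre (-0.1432, 0.2480, -0.1149), radius l
S3 = (0.3377·cos240.0°, 0.3377·sin240.0°, 0.0260) = (-0.1689, -0.2925, 0.0260)
eliminate P² terms by subtracting sphere 1 from 2 and 3
[-0.9383 0.4961 -0.1030]·P = -0.0150;  [-0.9896 -0.5850 0.1789]·P = 0.0045
det = 1.0398;  x = 0.0063+0.0274z,  y = -0.0183+0.2595z
into |P−S₁|² = l²: 1.0681z² + 0.0998z + -0.0535 = 0;  Δ = 0.2384;  z = -0.2753 or 0.1819 → z<0 root = -0.2753
x = -0.0012, y = -0.0898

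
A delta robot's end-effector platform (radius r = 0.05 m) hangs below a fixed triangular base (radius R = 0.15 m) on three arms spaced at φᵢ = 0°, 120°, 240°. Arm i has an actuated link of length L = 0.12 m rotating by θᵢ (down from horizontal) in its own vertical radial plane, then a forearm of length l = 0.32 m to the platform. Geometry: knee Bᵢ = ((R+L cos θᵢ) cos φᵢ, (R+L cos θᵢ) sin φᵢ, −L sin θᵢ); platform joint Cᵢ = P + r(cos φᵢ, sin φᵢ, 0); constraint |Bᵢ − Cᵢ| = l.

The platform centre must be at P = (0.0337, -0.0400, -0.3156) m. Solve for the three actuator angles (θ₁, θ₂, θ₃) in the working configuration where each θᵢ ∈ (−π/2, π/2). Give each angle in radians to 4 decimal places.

θ₁ = 0.4365, θ₂ = 0.8725, θ₃ = 0.5235

arm 1 (φ=0.0°): x'=0.0337, y'=-0.0400
  e−x'=0.0663;  (l²−L²−(e−x')²−y'²−z²)/2L = -0.0733
  θ1 = atan2(B,A) + arccos(C/0.3225) = 0.4365
arm 2 (φ=120.0°): x'=-0.0515, y'=-0.0092
  A cos θ + B sin θ = C:  0.1515·cos θ + -0.3156·sin θ = -0.1443
  γ=atan2(-0.3156,0.1515)=-1.1233;  ψ=arccos(-0.4123)=1.9957;  θ2=γ+ψ≈0.8725
arm 3 (φ=240.0°): x'=0.0178, y'=0.0492
  A=0.0822, B=-0.3156, C=(l²−L²−A²−y'²−z²)/(2L)=-0.0866
  θ3 = atan2(B,A) + arccos(C/0.3261) = 0.5235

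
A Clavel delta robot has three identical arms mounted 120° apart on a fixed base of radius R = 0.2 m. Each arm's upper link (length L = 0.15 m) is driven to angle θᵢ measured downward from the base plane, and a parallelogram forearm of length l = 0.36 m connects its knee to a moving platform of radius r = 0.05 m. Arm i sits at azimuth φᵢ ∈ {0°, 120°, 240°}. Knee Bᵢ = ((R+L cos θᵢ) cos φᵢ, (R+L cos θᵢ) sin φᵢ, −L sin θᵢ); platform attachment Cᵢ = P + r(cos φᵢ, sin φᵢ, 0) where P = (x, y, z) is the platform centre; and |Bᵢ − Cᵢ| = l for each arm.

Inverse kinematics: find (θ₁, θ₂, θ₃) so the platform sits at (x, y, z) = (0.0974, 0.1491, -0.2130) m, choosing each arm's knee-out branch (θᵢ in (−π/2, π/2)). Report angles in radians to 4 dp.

θ₁ = -0.3500, θ₂ = -0.1743, θ₃ = 1.3961

φ1=0.0° → target in arm frame (0.0974, 0.1491)
  A cos θ + B sin θ = C:  0.0526·cos θ + -0.2130·sin θ = 0.1224
  θ1 = atan2(B,A) + arccos(C/0.2194) = -0.3500
φ2=120.0° → target in arm frame (0.0804, -0.1589)
  A cos θ + B sin θ = C:  0.0696·cos θ + -0.2130·sin θ = 0.1055
  √(A²+B²)=0.2241;  θ2 = -1.2551+1.0807 ≈ -0.1743
arm 3 (φ=240.0°): x'=-0.1778, y'=0.0098
  e−x'=0.3278;  (l²−L²−(e−x')²−y'²−z²)/2L = -0.1528
  θ3 = atan2(B,A) + arccos(C/0.3909) = 1.3961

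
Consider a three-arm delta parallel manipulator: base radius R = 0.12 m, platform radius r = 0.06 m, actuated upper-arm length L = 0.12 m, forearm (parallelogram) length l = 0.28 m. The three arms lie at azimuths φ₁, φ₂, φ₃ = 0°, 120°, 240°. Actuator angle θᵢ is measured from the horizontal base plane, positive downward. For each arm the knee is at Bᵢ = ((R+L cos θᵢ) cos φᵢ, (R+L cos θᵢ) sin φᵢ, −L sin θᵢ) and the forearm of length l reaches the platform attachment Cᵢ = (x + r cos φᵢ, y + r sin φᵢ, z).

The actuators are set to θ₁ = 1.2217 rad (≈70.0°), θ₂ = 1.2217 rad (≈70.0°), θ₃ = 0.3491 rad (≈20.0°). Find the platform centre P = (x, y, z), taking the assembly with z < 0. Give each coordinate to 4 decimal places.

O1 = (0.1010·cos0.0°, 0.1010·sin0.0°, -0.1128) = (0.1010, 0.0000, -0.1128)
φ2=120.0°: virtual centre (-0.0505, 0.0875, -0.1128), radius l
O3 = (0.1728·cos240.0°, 0.1728·sin240.0°, -0.0410) = (-0.0864, -0.1496, -0.0410)
|O₂|²−|O₁|² = 0.0000;  |O₃|²−|O₁|² = 0.0086
plane₁₂: -0.3031x+0.1750y+0.0000z = 0.0000
det = 0.1563;  x = -0.0096+0.1606z,  y = -0.0167+0.2782z
sphere 1 gives Az²+Bz+C=0 with A=1.1032, B=0.1807, C=-0.0532;  B²−4AC=0.2672;  roots -0.3162, 0.1524;  negative root z = -0.3162
x = -0.0604, y = -0.1046

(-0.0604, -0.1046, -0.3162)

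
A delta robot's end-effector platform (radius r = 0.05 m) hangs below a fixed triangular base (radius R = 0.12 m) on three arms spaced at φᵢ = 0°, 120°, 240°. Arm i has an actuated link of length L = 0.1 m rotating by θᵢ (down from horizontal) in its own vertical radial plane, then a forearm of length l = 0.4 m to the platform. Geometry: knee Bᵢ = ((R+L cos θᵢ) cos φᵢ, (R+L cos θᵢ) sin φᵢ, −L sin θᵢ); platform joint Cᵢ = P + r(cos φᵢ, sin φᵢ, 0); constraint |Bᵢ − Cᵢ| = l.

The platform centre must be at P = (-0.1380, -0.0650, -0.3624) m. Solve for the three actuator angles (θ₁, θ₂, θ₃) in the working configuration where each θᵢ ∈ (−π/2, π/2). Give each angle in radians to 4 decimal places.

θ₁ = 0.8732, θ₂ = 0.2622, θ₃ = -0.2613

arm 1 (φ=0.0°): x'=-0.1380, y'=-0.0650
  A=0.2080, B=-0.3624, C=(l²−L²−A²−y'²−z²)/(2L)=-0.1441
  γ=atan2(-0.3624,0.2080)=-1.0498;  ψ=arccos(-0.3449)=1.9229;  θ1=γ+ψ≈0.8732
φ2=120.0° → target in arm frame (0.0127, 0.1520)
  A cos θ + B sin θ = C:  0.0573·cos θ + -0.3624·sin θ = -0.0386
  θ2 = atan2(B,A) + arccos(C/0.3669) = 0.2622
φ3=240.0° → target in arm frame (0.1253, -0.0870)
  e−x'=-0.0553;  (l²−L²−(e−x')²−y'²−z²)/2L = 0.0402
  γ=atan2(-0.3624,-0.0553)=-1.7222;  ψ=arccos(0.1096)=1.4609;  θ3=γ+ψ≈-0.2613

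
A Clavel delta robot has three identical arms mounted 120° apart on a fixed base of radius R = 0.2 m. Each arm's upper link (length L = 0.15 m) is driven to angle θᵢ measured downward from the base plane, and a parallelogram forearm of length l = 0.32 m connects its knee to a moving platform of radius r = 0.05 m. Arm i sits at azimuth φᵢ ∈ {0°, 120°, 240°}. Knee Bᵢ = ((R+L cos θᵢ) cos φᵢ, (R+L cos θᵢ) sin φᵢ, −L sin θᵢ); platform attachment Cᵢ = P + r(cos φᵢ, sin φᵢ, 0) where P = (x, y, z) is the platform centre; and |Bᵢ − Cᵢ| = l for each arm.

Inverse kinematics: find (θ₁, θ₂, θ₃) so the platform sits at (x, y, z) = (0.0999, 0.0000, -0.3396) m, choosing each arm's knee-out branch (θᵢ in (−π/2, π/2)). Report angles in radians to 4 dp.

θ₁ = 0.5238, θ₂ = 1.3091, θ₃ = 1.3091

arm 1 (φ=0.0°): x'=0.0999, y'=0.0000
  e−x'=0.0501;  (l²−L²−(e−x')²−y'²−z²)/2L = -0.1265
  √(A²+B²)=0.3433;  θ1 = -1.4243+1.9481 ≈ 0.5238
φ2=120.0° → target in arm frame (-0.0499, -0.0865)
  A cos θ + B sin θ = C:  0.2000·cos θ + -0.3396·sin θ = -0.2763
  γ=atan2(-0.3396,0.2000)=-1.0387;  ψ=arccos(-0.7011)=2.3478;  θ2=γ+ψ≈1.3091
φ3=240.0° → target in arm frame (-0.0500, 0.0865)
  A=0.2000, B=-0.3396, C=(l²−L²−A²−y'²−z²)/(2L)=-0.2763
  θ3 = atan2(B,A) + arccos(C/0.3941) = 1.3091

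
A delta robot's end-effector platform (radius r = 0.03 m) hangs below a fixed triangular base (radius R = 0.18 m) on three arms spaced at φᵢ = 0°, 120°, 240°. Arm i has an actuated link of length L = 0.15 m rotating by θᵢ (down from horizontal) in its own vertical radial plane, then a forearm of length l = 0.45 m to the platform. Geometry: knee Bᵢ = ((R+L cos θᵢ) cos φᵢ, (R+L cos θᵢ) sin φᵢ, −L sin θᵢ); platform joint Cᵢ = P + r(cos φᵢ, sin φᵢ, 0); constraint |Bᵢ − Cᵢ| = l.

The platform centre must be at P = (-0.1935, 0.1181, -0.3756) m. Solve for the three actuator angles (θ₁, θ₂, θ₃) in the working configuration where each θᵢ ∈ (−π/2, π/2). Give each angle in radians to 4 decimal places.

θ₁ = 1.3958, θ₂ = -0.3493, θ₃ = 0.6976

rotate P by −φ1: (-0.1935, 0.1181, -0.3756)
  A cos θ + B sin θ = C:  0.3435·cos θ + -0.3756·sin θ = -0.3101
  γ=atan2(-0.3756,0.3435)=-0.8300;  ψ=arccos(-0.6092)=2.2258;  θ1=γ+ψ≈1.3958
arm 2 (φ=120.0°): x'=0.1990, y'=0.1085
  e−x'=-0.0490;  (l²−L²−(e−x')²−y'²−z²)/2L = 0.0825
  √(A²+B²)=0.3788;  θ2 = -1.7006+1.3513 ≈ -0.3493
rotate P by −φ3: (-0.0055, -0.2266, -0.3756)
  A cos θ + B sin θ = C:  0.1555·cos θ + -0.3756·sin θ = -0.1221
  √(A²+B²)=0.4065;  θ3 = -1.1782+1.8758 ≈ 0.6976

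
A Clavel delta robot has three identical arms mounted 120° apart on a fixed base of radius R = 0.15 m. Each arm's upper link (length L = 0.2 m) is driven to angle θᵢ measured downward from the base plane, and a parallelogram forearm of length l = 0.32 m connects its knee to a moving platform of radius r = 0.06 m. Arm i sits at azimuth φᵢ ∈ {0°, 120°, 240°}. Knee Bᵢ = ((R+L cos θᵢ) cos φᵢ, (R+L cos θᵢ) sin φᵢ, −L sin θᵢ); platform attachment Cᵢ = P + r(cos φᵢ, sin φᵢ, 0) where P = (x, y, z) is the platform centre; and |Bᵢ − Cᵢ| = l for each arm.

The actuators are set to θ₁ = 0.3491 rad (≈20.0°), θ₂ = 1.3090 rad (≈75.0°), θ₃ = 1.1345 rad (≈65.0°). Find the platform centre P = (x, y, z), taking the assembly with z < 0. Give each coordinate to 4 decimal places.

(0.1515, -0.0355, -0.3602)

arm 1 at φ=0.0°: (R−r)+L cos θ1 = 0.2779;  centre 1 = (0.2779, 0.0000, -0.0684)
arm 2 at φ=120.0°: (R−r)+L cos θ2 = 0.1418;  centre 2 = (-0.0709, 0.1228, -0.1932)
centre 3 = (0.1745·cos240.0°, 0.1745·sin240.0°, -0.1813) = (-0.0873, -0.1511, -0.1813)
|centre ₂|²−|centre ₁|² = -0.0245;  |centre ₃|²−|centre ₁|² = -0.0186
linear system: -0.6976x+0.2455y = -0.0245−-0.2495z; -0.7304x+-0.3023y = -0.0186−-0.2257z
det = 0.3902;  x = 0.0307+-0.3353z,  y = -0.0126+0.0636z
quadratic in z: (1.1165)z²+(0.3010)z+(-0.0364)=0, √Δ=0.5033 → z ∈ {-0.3602, 0.0906}; z = -0.3602 (taking z<0)
x = 0.1515, y = -0.0355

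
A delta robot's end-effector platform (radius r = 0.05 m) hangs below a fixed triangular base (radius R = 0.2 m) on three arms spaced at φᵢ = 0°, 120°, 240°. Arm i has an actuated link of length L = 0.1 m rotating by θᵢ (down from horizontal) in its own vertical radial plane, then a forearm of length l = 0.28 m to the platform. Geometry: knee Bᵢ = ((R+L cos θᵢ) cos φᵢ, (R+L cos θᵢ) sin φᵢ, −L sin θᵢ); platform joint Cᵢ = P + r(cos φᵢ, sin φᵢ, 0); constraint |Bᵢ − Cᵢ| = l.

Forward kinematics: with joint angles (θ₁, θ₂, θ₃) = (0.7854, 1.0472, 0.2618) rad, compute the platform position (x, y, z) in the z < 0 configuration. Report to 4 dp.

(-0.0077, -0.0527, -0.2238)

φ1=0.0°: virtual centre (0.2207, 0.0000, -0.0707), radius l
O2 = (0.2000·cos120.0°, 0.2000·sin120.0°, -0.0866) = (-0.1000, 0.1732, -0.0866)
φ3=240.0°: virtual centre (-0.1233, -0.2136, -0.0259), radius l
eliminate P² terms by subtracting sphere 1 from 2 and 3
linear system: -0.6414x+0.3464y = -0.0062−-0.0318z; -0.6880x+-0.4271y = 0.0078−0.0897z
Cramer: x(z) = -0.0001+0.0341z;  y(z) = -0.0181+0.1549z
quadratic in z: (1.0252)z²+(0.1208)z+(-0.0243)=0, √Δ=0.3382 → z ∈ {-0.2238, 0.1060}; z = -0.2238 (taking z<0)
x = -0.0077, y = -0.0527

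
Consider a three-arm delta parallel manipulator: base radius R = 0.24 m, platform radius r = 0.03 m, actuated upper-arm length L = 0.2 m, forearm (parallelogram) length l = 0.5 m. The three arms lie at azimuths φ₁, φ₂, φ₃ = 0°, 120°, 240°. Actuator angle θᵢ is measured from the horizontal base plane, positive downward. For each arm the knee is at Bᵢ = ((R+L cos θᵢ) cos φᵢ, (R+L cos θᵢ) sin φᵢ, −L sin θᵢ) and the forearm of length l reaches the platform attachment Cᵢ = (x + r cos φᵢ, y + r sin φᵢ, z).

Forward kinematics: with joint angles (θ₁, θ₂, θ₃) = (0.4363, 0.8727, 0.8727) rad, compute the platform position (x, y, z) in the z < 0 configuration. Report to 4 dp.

(0.0778, 0.0000, -0.4741)

φ1=0.0°: virtual centre (0.3913, 0.0000, -0.0845), radius l
S2 = (0.3386·cos120.0°, 0.3386·sin120.0°, -0.1532) = (-0.1693, 0.2932, -0.1532)
φ3=240.0°: virtual centre (-0.1693, -0.2932, -0.1532), radius l
|S₂|²−|S₁|² = -0.0221;  |S₃|²−|S₁|² = -0.0221
plane₁₂: -1.1211x+0.5864y+-0.1374z = -0.0221
det = 1.3148;  x = 0.0197+-0.1226z,  y = 0.0000+0.0000z
sphere 1 gives Az²+Bz+C=0 with A=1.0150, B=0.2601, C=-0.1048;  B²−4AC=0.4933;  roots -0.4741, 0.2178;  negative root z = -0.4741
x = 0.0778, y = 0.0000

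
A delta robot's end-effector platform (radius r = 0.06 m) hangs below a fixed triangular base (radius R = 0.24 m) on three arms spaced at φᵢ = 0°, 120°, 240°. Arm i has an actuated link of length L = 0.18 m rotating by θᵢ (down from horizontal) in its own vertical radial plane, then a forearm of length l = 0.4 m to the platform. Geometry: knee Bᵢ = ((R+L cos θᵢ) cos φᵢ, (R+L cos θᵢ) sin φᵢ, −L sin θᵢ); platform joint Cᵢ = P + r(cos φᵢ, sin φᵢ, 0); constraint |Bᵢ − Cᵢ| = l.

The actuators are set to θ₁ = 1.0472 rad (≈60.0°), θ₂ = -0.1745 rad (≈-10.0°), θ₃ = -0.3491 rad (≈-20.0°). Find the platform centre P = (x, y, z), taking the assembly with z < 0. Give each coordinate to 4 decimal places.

(-0.1268, -0.0086, -0.2057)

S1 = (0.2700·cos0.0°, 0.2700·sin0.0°, -0.1559) = (0.2700, 0.0000, -0.1559)
arm 2 at φ=120.0°: e+L cos θ2 = 0.3573;  S2 = (-0.1786, 0.3094, 0.0313)
φ3=240.0°: virtual centre (-0.1746, -0.3024, 0.0616), radius l
subtract pairs → two planes through P
[-0.8973 0.6188 0.3743]·P = 0.0314;  [-0.8891 -0.6047 0.4349]·P = 0.0285
det = 1.0928;  x = -0.0335+0.4534z,  y = 0.0022+0.0526z
quadratic in z: (1.2083)z²+(0.0368)z+(-0.0436)=0, √Δ=0.4604 → z ∈ {-0.2057, 0.1753}; z = -0.2057 (taking z<0)
x = -0.1268, y = -0.0086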